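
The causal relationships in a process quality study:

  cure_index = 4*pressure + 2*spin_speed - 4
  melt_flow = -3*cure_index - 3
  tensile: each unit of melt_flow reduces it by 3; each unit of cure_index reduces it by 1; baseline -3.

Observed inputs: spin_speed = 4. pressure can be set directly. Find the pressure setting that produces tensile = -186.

Substituting into the cure_index equation gives cure_index = 4*pressure + 4.
Substituting into the melt_flow equation gives melt_flow = -12*pressure - 15.
Substituting into the tensile equation gives tensile = 32*pressure + 38.
Solve 32*pressure + 38 = -186: pressure = (-186 - 38) / 32 = -7.

pressure = -7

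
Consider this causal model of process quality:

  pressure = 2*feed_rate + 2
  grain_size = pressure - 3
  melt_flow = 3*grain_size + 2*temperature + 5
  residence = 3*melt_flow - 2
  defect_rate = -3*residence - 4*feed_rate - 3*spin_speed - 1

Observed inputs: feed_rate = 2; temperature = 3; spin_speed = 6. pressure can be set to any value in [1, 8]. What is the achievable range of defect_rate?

-255 to -66

Intervening on pressure fixes its value directly, overriding its dependence on feed_rate.
Substituting into the melt_flow equation gives melt_flow = 3*pressure + 2.
residence becomes 9*pressure + 4.
Substituting into the defect_rate equation gives defect_rate = -27*pressure - 39.
Linear in pressure, so extremes are at the endpoints: pressure = 1 gives defect_rate = -66; pressure = 8 gives defect_rate = -255.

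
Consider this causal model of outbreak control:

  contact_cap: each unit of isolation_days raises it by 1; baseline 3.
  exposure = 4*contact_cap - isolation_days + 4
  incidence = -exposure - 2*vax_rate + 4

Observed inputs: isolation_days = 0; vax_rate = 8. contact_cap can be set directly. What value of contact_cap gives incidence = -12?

contact_cap = -1

Intervening on contact_cap fixes its value directly, overriding its dependence on isolation_days.
Substituting into the exposure equation gives exposure = 4*contact_cap + 4.
Substituting into the incidence equation gives incidence = -4*contact_cap - 16.
Solve -4*contact_cap - 16 = -12: contact_cap = (-12 + 16) / -4 = -1.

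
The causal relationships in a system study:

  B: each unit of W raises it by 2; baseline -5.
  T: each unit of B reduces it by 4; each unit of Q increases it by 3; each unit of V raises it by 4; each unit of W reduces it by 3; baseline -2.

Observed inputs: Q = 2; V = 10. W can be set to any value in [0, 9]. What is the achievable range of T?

-35 to 64

Substituting into the T equation gives T = -11*W + 64.
Linear in W, so extremes are at the endpoints: W = 0 gives T = 64; W = 9 gives T = -35.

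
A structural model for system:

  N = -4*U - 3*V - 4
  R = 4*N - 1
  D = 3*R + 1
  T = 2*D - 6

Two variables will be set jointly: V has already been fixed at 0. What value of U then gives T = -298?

U = 2

With V held at 0:
Substituting into the N equation gives N = -4*U - 4.
Substituting into the R equation gives R = -16*U - 17.
D becomes -48*U - 50.
Substituting into the T equation gives T = -96*U - 106.
Solve -96*U - 106 = -298: U = (-298 + 106) / -96 = 2.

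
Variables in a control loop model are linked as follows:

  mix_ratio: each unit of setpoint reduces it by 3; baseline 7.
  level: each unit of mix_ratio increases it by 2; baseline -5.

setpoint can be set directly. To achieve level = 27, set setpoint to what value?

Substituting into the level equation gives level = -6*setpoint + 9.
Solve -6*setpoint + 9 = 27: setpoint = (27 - 9) / -6 = -3.

setpoint = -3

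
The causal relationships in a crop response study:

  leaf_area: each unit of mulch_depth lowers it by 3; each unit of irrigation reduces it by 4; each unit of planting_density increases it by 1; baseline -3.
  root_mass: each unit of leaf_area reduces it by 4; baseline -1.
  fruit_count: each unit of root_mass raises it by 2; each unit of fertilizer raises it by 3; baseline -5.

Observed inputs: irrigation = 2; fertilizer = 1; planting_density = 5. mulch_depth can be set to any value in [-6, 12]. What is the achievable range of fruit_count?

-100 to 332

Substituting into the leaf_area equation gives leaf_area = -3*mulch_depth - 6.
So root_mass = 12*mulch_depth + 23.
Substituting into the fruit_count equation gives fruit_count = 24*mulch_depth + 44.
Linear in mulch_depth, so extremes are at the endpoints: mulch_depth = -6 gives fruit_count = -100; mulch_depth = 12 gives fruit_count = 332.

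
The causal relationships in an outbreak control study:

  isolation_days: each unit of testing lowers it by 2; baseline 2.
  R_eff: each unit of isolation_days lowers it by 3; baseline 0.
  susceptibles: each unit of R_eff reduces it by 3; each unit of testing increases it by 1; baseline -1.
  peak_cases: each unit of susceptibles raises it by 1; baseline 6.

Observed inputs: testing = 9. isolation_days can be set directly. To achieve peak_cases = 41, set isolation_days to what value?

isolation_days = 3

Intervening on isolation_days fixes its value directly, overriding its dependence on testing.
Substituting into the susceptibles equation gives susceptibles = 9*isolation_days + 8.
Substituting into the peak_cases equation gives peak_cases = 9*isolation_days + 14.
Solve 9*isolation_days + 14 = 41: isolation_days = (41 - 14) / 9 = 3.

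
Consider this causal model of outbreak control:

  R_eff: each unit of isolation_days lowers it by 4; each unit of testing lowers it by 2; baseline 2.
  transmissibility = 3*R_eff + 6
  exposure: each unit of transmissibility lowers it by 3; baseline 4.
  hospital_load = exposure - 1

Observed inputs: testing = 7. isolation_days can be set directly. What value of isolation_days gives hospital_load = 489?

Substituting into the R_eff equation gives R_eff = -4*isolation_days - 12.
Substituting into the transmissibility equation gives transmissibility = -12*isolation_days - 30.
Substituting into the exposure equation gives exposure = 36*isolation_days + 94.
This gives hospital_load = 36*isolation_days + 93.
Solve 36*isolation_days + 93 = 489: isolation_days = (489 - 93) / 36 = 11.

isolation_days = 11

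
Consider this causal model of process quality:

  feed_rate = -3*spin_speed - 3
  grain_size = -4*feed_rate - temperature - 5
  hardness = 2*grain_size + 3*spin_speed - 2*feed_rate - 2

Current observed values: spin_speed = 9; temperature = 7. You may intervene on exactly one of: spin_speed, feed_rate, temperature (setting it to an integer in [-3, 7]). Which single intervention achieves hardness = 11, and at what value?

Intervening on spin_speed: hardness = 33*spin_speed + 4. Reaching 11 requires spin_speed = 7/33, not an integer.
Intervening on feed_rate: with other inputs at their observed values, hardness = -10*feed_rate + 1. Solving for 11 gives feed_rate = -1, within [-3, 7].
Intervening on temperature: hardness = -2*temperature + 315. Reaching 11 requires temperature = 152, outside [-3, 7].

set feed_rate = -1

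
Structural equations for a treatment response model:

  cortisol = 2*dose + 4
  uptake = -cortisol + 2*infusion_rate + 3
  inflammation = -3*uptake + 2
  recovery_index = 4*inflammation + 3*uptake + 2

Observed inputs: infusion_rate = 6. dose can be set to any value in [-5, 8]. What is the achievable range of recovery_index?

Substituting into the uptake equation gives uptake = -2*dose + 11.
inflammation becomes 6*dose - 31.
Substituting into the recovery_index equation gives recovery_index = 18*dose - 89.
Linear in dose, so extremes are at the endpoints: dose = -5 gives recovery_index = -179; dose = 8 gives recovery_index = 55.

-179 to 55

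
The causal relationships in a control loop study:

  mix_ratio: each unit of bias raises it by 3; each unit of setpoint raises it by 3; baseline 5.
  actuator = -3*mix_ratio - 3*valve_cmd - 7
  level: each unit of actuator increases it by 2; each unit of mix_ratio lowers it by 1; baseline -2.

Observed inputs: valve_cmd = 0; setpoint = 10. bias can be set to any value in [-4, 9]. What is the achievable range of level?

Substituting into the mix_ratio equation gives mix_ratio = 3*bias + 35.
So actuator = -9*bias - 112.
Substituting into the level equation gives level = -21*bias - 261.
Linear in bias, so extremes are at the endpoints: bias = -4 gives level = -177; bias = 9 gives level = -450.

-450 to -177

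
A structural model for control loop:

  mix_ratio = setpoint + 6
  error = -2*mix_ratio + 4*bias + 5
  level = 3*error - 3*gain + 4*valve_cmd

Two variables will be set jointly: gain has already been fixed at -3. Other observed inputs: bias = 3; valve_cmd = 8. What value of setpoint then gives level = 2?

With gain held at -3:
Substituting into the error equation gives error = -2*setpoint + 5.
Substituting into the level equation gives level = -6*setpoint + 56.
Solve -6*setpoint + 56 = 2: setpoint = (2 - 56) / -6 = 9.

setpoint = 9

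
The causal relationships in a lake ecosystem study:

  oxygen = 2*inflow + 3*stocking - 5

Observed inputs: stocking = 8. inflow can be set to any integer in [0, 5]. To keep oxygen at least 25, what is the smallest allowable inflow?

inflow = 3

Substituting into the oxygen equation gives oxygen = 2*inflow + 19.
Require 2*inflow + 19 ≥ 25, so inflow ≥ 3.
The smallest integer in [0, 5] satisfying this is 3.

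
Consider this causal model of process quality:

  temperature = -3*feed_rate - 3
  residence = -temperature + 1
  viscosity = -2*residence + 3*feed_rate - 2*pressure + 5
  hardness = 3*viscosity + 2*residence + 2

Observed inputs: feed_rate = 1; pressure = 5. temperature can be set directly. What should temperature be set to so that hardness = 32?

temperature = 10

Intervening on temperature fixes its value directly, overriding its dependence on feed_rate.
Substituting into the viscosity equation gives viscosity = 2*temperature - 4.
hardness becomes 4*temperature - 8.
Solve 4*temperature - 8 = 32: temperature = (32 + 8) / 4 = 10.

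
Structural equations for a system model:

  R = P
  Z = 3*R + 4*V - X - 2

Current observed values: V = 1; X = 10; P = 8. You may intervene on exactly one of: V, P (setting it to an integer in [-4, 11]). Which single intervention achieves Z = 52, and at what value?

set V = 10

Intervening on V: with other inputs at their observed values, Z = 4*V + 12. Solving for 52 gives V = 10, within [-4, 11].
Intervening on P: Z = 3*P - 8. Reaching 52 requires P = 20, outside [-4, 11].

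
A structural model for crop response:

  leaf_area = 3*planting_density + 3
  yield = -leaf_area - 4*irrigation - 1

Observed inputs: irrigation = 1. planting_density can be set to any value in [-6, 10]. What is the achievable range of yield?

Substituting into the yield equation gives yield = -3*planting_density - 8.
Linear in planting_density, so extremes are at the endpoints: planting_density = -6 gives yield = 10; planting_density = 10 gives yield = -38.

-38 to 10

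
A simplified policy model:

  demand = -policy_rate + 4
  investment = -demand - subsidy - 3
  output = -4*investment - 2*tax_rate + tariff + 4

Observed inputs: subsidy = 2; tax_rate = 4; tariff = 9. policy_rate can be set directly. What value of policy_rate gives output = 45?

policy_rate = -1

Substituting into the investment equation gives investment = policy_rate - 9.
Substituting into the output equation gives output = -4*policy_rate + 41.
Solve -4*policy_rate + 41 = 45: policy_rate = (45 - 41) / -4 = -1.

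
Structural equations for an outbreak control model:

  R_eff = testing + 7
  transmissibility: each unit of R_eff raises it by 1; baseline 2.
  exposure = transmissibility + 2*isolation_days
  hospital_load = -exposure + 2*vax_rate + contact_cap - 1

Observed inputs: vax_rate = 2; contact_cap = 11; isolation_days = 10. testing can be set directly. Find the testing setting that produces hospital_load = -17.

Substituting into the transmissibility equation gives transmissibility = testing + 9.
Substituting into the exposure equation gives exposure = testing + 29.
Substituting into the hospital_load equation gives hospital_load = -testing - 15.
Solve -testing - 15 = -17: testing = (-17 + 15) / -1 = 2.

testing = 2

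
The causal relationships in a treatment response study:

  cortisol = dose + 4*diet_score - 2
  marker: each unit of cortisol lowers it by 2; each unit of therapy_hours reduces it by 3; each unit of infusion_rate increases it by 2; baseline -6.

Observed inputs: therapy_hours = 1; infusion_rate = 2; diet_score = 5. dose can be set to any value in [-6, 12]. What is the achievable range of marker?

-65 to -29

Substituting into the cortisol equation gives cortisol = dose + 18.
So marker = -2*dose - 41.
Linear in dose, so extremes are at the endpoints: dose = -6 gives marker = -29; dose = 12 gives marker = -65.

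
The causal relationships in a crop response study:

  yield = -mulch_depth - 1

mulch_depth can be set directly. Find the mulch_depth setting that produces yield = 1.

mulch_depth = -2

Solve -mulch_depth - 1 = 1: mulch_depth = (1 + 1) / -1 = -2.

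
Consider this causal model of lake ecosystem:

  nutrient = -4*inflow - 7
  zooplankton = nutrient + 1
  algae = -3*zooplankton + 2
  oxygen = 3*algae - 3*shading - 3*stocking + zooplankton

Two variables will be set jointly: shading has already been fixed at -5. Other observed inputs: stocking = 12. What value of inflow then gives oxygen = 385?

inflow = 11

With shading held at -5:
Substituting into the zooplankton equation gives zooplankton = -4*inflow - 6.
This gives algae = 12*inflow + 20.
Substituting into the oxygen equation gives oxygen = 32*inflow + 33.
Solve 32*inflow + 33 = 385: inflow = (385 - 33) / 32 = 11.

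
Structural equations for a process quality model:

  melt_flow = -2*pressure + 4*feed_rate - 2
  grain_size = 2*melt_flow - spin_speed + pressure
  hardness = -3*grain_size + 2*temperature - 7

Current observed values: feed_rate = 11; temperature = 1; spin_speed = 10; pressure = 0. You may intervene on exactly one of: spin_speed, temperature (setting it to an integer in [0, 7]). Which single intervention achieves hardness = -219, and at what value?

Intervening on spin_speed: hardness = 3*spin_speed - 257. Reaching -219 requires spin_speed = 38/3, not an integer.
Intervening on temperature: with other inputs at their observed values, hardness = 2*temperature - 229. Solving for -219 gives temperature = 5, within [0, 7].

set temperature = 5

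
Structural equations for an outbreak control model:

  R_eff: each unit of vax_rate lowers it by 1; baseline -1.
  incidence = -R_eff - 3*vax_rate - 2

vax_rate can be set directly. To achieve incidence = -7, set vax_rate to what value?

vax_rate = 3

Substituting into the incidence equation gives incidence = -2*vax_rate - 1.
Solve -2*vax_rate - 1 = -7: vax_rate = (-7 + 1) / -2 = 3.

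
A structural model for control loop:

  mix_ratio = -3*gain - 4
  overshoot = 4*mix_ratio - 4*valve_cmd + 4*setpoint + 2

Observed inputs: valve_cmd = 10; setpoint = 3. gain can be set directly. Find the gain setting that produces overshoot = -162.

gain = 10

Substituting into the overshoot equation gives overshoot = -12*gain - 42.
Solve -12*gain - 42 = -162: gain = (-162 + 42) / -12 = 10.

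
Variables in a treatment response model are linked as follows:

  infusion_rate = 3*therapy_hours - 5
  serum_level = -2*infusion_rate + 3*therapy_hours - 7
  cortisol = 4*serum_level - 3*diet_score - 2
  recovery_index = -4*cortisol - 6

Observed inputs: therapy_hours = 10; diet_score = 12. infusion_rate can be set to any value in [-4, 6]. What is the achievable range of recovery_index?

-350 to -30

Intervening on infusion_rate fixes its value directly, overriding its dependence on therapy_hours.
Substituting into the serum_level equation gives serum_level = -2*infusion_rate + 23.
cortisol becomes -8*infusion_rate + 54.
recovery_index becomes 32*infusion_rate - 222.
Linear in infusion_rate, so extremes are at the endpoints: infusion_rate = -4 gives recovery_index = -350; infusion_rate = 6 gives recovery_index = -30.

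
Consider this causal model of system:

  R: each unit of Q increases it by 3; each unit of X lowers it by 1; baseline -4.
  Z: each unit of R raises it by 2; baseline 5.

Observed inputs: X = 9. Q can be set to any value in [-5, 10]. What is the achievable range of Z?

-51 to 39

Substituting into the R equation gives R = 3*Q - 13.
Substituting into the Z equation gives Z = 6*Q - 21.
Linear in Q, so extremes are at the endpoints: Q = -5 gives Z = -51; Q = 10 gives Z = 39.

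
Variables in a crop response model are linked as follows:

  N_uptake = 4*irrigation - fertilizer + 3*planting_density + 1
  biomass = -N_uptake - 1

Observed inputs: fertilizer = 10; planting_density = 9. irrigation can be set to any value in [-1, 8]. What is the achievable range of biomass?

Substituting into the N_uptake equation gives N_uptake = 4*irrigation + 18.
Substituting into the biomass equation gives biomass = -4*irrigation - 19.
Linear in irrigation, so extremes are at the endpoints: irrigation = -1 gives biomass = -15; irrigation = 8 gives biomass = -51.

-51 to -15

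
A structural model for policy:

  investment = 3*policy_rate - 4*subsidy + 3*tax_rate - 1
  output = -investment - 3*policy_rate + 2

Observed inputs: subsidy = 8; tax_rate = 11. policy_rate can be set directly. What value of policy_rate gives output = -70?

Substituting into the investment equation gives investment = 3*policy_rate.
This gives output = -6*policy_rate + 2.
Solve -6*policy_rate + 2 = -70: policy_rate = (-70 - 2) / -6 = 12.

policy_rate = 12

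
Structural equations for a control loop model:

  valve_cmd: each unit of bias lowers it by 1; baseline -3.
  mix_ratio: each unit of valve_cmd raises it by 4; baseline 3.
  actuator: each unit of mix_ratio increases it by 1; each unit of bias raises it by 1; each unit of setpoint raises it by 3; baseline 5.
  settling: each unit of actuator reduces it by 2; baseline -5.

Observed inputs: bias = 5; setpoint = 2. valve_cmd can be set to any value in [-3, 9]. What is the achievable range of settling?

-115 to -19

Intervening on valve_cmd fixes its value directly, overriding its dependence on bias.
Substituting into the actuator equation gives actuator = 4*valve_cmd + 19.
This gives settling = -8*valve_cmd - 43.
Linear in valve_cmd, so extremes are at the endpoints: valve_cmd = -3 gives settling = -19; valve_cmd = 9 gives settling = -115.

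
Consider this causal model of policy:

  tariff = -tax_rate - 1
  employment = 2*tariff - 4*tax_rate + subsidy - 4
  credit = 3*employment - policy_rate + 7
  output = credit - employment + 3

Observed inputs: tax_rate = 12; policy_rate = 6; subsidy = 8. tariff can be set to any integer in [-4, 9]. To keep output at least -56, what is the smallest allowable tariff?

Intervening on tariff fixes its value directly, overriding its dependence on tax_rate.
Substituting into the employment equation gives employment = 2*tariff - 44.
Substituting into the credit equation gives credit = 6*tariff - 131.
Substituting into the output equation gives output = 4*tariff - 84.
Require 4*tariff - 84 ≥ -56, so tariff ≥ 7.
The smallest integer in [-4, 9] satisfying this is 7.

tariff = 7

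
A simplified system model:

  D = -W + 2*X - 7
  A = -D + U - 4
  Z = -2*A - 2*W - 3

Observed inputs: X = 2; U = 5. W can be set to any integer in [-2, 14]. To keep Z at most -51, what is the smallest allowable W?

Substituting into the D equation gives D = -W - 3.
A becomes W + 4.
Substituting into the Z equation gives Z = -4*W - 11.
Require -4*W - 11 ≤ -51, so W ≥ 10.
The smallest integer in [-2, 14] satisfying this is 10.

W = 10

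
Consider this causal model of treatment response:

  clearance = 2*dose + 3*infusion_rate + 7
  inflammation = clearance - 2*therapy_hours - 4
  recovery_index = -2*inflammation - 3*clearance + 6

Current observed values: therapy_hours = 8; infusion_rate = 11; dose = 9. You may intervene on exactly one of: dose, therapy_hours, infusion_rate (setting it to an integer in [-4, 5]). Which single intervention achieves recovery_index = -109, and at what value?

set infusion_rate = 2

Intervening on dose: recovery_index = -10*dose - 154. Reaching -109 requires dose = -9/2, not an integer.
Intervening on therapy_hours: recovery_index = 4*therapy_hours - 276. Reaching -109 requires therapy_hours = 167/4, not an integer.
Intervening on infusion_rate: with other inputs at their observed values, recovery_index = -15*infusion_rate - 79. Solving for -109 gives infusion_rate = 2, within [-4, 5].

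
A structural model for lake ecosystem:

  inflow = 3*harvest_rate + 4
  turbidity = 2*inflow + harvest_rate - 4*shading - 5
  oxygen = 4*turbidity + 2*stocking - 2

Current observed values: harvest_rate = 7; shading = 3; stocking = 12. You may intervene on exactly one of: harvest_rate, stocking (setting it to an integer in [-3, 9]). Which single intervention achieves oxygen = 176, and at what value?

set stocking = 9

Intervening on harvest_rate: oxygen = 28*harvest_rate - 14. Reaching 176 requires harvest_rate = 95/14, not an integer.
Intervening on stocking: with other inputs at their observed values, oxygen = 2*stocking + 158. Solving for 176 gives stocking = 9, within [-3, 9].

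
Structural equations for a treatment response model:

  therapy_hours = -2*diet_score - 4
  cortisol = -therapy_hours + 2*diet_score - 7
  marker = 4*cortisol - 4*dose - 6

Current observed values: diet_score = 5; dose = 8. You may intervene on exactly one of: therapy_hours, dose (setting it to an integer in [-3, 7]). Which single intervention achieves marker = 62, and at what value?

set dose = 0

Intervening on therapy_hours: marker = -4*therapy_hours - 26. Reaching 62 requires therapy_hours = -22, outside [-3, 7].
Intervening on dose: with other inputs at their observed values, marker = -4*dose + 62. Solving for 62 gives dose = 0, within [-3, 7].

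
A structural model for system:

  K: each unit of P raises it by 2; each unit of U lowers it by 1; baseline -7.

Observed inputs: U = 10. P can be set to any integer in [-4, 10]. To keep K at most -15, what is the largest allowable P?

Substituting into the K equation gives K = 2*P - 17.
Require 2*P - 17 ≤ -15, so P ≤ 1.
The largest integer in [-4, 10] satisfying this is 1.

P = 1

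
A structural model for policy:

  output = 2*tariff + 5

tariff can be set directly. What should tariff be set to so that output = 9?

Solve 2*tariff + 5 = 9: tariff = (9 - 5) / 2 = 2.

tariff = 2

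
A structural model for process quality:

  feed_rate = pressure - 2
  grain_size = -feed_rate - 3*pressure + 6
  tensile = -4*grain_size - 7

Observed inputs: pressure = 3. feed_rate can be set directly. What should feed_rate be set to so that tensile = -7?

feed_rate = -3

Intervening on feed_rate fixes its value directly, overriding its dependence on pressure.
Substituting into the grain_size equation gives grain_size = -feed_rate - 3.
Substituting into the tensile equation gives tensile = 4*feed_rate + 5.
Solve 4*feed_rate + 5 = -7: feed_rate = (-7 - 5) / 4 = -3.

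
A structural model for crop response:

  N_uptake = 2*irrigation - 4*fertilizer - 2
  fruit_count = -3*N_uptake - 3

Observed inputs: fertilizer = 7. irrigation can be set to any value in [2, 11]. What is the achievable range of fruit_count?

Substituting into the N_uptake equation gives N_uptake = 2*irrigation - 30.
Substituting into the fruit_count equation gives fruit_count = -6*irrigation + 87.
Linear in irrigation, so extremes are at the endpoints: irrigation = 2 gives fruit_count = 75; irrigation = 11 gives fruit_count = 21.

21 to 75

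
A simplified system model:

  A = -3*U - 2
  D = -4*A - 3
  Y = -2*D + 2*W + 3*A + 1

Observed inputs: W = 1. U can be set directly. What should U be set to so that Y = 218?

U = -7

Substituting into the D equation gives D = 12*U + 5.
So Y = -33*U - 13.
Solve -33*U - 13 = 218: U = (218 + 13) / -33 = -7.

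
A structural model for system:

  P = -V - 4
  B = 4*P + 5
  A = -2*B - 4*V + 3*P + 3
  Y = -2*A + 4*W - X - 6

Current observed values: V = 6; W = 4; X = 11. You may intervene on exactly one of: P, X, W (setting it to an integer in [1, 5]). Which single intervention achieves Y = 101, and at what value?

Intervening on P: with other inputs at their observed values, Y = 10*P + 61. Solving for 101 gives P = 4, within [1, 5].
Intervening on X: Y = -X - 28. Reaching 101 requires X = -129, outside [1, 5].
Intervening on W: Y = 4*W - 55. Reaching 101 requires W = 39, outside [1, 5].

set P = 4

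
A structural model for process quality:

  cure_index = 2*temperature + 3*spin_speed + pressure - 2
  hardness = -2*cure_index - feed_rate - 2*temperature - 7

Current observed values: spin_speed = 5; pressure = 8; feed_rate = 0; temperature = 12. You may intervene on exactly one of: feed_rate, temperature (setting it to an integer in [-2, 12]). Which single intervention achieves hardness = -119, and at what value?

set feed_rate = -2

Intervening on feed_rate: with other inputs at their observed values, hardness = -feed_rate - 121. Solving for -119 gives feed_rate = -2, within [-2, 12].
Intervening on temperature: hardness = -6*temperature - 49. Reaching -119 requires temperature = 35/3, not an integer.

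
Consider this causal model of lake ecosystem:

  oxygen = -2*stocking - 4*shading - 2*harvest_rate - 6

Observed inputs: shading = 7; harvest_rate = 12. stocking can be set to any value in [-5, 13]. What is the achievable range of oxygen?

Substituting into the oxygen equation gives oxygen = -2*stocking - 58.
Linear in stocking, so extremes are at the endpoints: stocking = -5 gives oxygen = -48; stocking = 13 gives oxygen = -84.

-84 to -48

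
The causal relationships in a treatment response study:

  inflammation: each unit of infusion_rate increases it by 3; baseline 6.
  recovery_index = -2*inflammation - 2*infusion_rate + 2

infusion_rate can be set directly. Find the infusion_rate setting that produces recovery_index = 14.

infusion_rate = -3

Substituting into the recovery_index equation gives recovery_index = -8*infusion_rate - 10.
Solve -8*infusion_rate - 10 = 14: infusion_rate = (14 + 10) / -8 = -3.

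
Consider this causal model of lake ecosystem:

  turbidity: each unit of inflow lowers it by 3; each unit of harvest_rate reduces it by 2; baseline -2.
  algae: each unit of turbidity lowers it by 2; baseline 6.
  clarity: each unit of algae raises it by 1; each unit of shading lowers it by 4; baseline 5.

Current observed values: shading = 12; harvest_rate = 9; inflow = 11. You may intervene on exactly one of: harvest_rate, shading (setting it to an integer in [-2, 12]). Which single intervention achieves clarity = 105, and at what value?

set shading = 3

Intervening on harvest_rate: clarity = 4*harvest_rate + 33. Reaching 105 requires harvest_rate = 18, outside [-2, 12].
Intervening on shading: with other inputs at their observed values, clarity = -4*shading + 117. Solving for 105 gives shading = 3, within [-2, 12].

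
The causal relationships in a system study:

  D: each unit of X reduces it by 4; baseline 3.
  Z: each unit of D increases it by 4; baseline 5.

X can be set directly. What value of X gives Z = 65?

X = -3

Substituting into the Z equation gives Z = -16*X + 17.
Solve -16*X + 17 = 65: X = (65 - 17) / -16 = -3.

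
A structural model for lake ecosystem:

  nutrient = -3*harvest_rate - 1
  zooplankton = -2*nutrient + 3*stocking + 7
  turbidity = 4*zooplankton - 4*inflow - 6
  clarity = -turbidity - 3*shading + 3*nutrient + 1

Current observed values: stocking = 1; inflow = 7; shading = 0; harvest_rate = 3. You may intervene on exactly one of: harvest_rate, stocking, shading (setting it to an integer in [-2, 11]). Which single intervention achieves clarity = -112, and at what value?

Intervening on harvest_rate: clarity = -33*harvest_rate - 16. Reaching -112 requires harvest_rate = 32/11, not an integer.
Intervening on stocking: clarity = -12*stocking - 103. Reaching -112 requires stocking = 3/4, not an integer.
Intervening on shading: with other inputs at their observed values, clarity = -3*shading - 115. Solving for -112 gives shading = -1, within [-2, 11].

set shading = -1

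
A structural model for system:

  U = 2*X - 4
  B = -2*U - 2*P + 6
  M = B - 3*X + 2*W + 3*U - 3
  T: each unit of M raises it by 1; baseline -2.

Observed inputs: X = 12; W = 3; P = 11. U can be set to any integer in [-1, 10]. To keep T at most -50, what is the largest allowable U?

U = 1

Intervening on U fixes its value directly, overriding its dependence on X.
Substituting into the B equation gives B = -2*U - 16.
Substituting into the M equation gives M = U - 49.
Substituting into the T equation gives T = U - 51.
Require U - 51 ≤ -50, so U ≤ 1.
The largest integer in [-1, 10] satisfying this is 1.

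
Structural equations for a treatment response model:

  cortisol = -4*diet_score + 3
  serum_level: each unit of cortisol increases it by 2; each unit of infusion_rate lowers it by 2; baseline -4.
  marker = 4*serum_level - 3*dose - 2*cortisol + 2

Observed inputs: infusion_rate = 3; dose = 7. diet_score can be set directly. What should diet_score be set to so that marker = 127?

diet_score = -7

Substituting into the serum_level equation gives serum_level = -8*diet_score - 4.
This gives marker = -24*diet_score - 41.
Solve -24*diet_score - 41 = 127: diet_score = (127 + 41) / -24 = -7.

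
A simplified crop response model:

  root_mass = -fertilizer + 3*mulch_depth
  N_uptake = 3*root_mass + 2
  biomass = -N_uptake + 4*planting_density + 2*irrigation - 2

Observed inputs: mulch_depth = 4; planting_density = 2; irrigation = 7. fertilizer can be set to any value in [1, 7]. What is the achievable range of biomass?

Substituting into the root_mass equation gives root_mass = -fertilizer + 12.
Substituting into the N_uptake equation gives N_uptake = -3*fertilizer + 38.
Substituting into the biomass equation gives biomass = 3*fertilizer - 18.
Linear in fertilizer, so extremes are at the endpoints: fertilizer = 1 gives biomass = -15; fertilizer = 7 gives biomass = 3.

-15 to 3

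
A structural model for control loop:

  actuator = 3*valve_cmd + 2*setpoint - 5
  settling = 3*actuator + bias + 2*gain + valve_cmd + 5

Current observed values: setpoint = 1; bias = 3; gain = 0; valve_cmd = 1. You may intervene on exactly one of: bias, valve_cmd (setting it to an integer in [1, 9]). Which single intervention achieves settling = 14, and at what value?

set bias = 8

Intervening on bias: with other inputs at their observed values, settling = bias + 6. Solving for 14 gives bias = 8, within [1, 9].
Intervening on valve_cmd: settling = 10*valve_cmd - 1. Reaching 14 requires valve_cmd = 3/2, not an integer.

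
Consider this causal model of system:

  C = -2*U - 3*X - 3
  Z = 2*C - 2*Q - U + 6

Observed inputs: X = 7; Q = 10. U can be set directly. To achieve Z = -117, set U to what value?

Substituting into the C equation gives C = -2*U - 24.
Substituting into the Z equation gives Z = -5*U - 62.
Solve -5*U - 62 = -117: U = (-117 + 62) / -5 = 11.

U = 11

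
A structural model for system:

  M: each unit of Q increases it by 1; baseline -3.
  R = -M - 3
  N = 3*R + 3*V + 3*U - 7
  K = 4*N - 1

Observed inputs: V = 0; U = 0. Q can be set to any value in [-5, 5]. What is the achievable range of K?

-89 to 31

Substituting into the R equation gives R = -Q.
Substituting into the N equation gives N = -3*Q - 7.
This gives K = -12*Q - 29.
Linear in Q, so extremes are at the endpoints: Q = -5 gives K = 31; Q = 5 gives K = -89.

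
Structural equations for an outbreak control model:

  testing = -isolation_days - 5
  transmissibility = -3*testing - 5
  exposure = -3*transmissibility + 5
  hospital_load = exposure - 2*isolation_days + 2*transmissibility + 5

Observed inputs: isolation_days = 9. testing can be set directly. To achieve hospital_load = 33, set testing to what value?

Intervening on testing fixes its value directly, overriding its dependence on isolation_days.
Substituting into the exposure equation gives exposure = 9*testing + 20.
Substituting into the hospital_load equation gives hospital_load = 3*testing - 3.
Solve 3*testing - 3 = 33: testing = (33 + 3) / 3 = 12.

testing = 12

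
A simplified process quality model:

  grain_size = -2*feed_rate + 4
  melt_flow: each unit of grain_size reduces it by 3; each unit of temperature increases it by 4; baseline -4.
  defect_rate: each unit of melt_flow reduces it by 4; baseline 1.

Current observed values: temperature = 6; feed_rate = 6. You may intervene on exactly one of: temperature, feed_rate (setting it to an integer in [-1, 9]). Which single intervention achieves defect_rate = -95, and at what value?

Intervening on temperature: with other inputs at their observed values, defect_rate = -16*temperature - 79. Solving for -95 gives temperature = 1, within [-1, 9].
Intervening on feed_rate: defect_rate = -24*feed_rate - 31. Reaching -95 requires feed_rate = 8/3, not an integer.

set temperature = 1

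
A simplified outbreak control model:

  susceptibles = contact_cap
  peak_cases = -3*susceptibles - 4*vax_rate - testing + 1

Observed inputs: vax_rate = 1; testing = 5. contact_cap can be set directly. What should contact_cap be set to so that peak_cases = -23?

Substituting into the peak_cases equation gives peak_cases = -3*contact_cap - 8.
Solve -3*contact_cap - 8 = -23: contact_cap = (-23 + 8) / -3 = 5.

contact_cap = 5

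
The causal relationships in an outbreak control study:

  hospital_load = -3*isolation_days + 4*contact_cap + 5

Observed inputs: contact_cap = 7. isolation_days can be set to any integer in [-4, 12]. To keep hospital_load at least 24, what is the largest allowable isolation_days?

isolation_days = 3

Substituting into the hospital_load equation gives hospital_load = -3*isolation_days + 33.
Require -3*isolation_days + 33 ≥ 24, so isolation_days ≤ 3.
The largest integer in [-4, 12] satisfying this is 3.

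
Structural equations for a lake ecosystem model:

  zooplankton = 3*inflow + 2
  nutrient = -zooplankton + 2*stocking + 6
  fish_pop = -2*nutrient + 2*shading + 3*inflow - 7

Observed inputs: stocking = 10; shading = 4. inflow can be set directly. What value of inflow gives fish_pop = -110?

inflow = -7

Substituting into the nutrient equation gives nutrient = -3*inflow + 24.
Substituting into the fish_pop equation gives fish_pop = 9*inflow - 47.
Solve 9*inflow - 47 = -110: inflow = (-110 + 47) / 9 = -7.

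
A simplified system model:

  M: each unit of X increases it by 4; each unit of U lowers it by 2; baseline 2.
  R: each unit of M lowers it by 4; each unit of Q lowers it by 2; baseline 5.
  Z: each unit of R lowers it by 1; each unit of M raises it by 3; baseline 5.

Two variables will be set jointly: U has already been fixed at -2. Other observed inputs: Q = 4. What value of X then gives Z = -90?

With U held at -2:
Substituting into the M equation gives M = 4*X + 6.
R becomes -16*X - 27.
Z becomes 28*X + 50.
Solve 28*X + 50 = -90: X = (-90 - 50) / 28 = -5.

X = -5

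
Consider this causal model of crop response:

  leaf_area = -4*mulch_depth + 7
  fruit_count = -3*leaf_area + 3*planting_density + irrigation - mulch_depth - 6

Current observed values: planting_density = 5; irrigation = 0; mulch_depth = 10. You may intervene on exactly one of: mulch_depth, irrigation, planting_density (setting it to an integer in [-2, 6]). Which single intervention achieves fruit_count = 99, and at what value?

set irrigation = 1

Intervening on mulch_depth: fruit_count = 11*mulch_depth - 12. Reaching 99 requires mulch_depth = 111/11, not an integer.
Intervening on irrigation: with other inputs at their observed values, fruit_count = irrigation + 98. Solving for 99 gives irrigation = 1, within [-2, 6].
Intervening on planting_density: fruit_count = 3*planting_density + 83. Reaching 99 requires planting_density = 16/3, not an integer.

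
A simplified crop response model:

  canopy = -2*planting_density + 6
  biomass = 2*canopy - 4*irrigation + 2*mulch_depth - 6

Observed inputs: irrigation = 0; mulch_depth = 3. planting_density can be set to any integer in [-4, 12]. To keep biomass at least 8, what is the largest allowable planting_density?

planting_density = 1

Substituting into the biomass equation gives biomass = -4*planting_density + 12.
Require -4*planting_density + 12 ≥ 8, so planting_density ≤ 1.
The largest integer in [-4, 12] satisfying this is 1.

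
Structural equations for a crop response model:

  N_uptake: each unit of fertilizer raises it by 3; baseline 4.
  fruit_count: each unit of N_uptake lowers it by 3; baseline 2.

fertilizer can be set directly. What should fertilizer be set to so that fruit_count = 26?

fertilizer = -4

Substituting into the fruit_count equation gives fruit_count = -9*fertilizer - 10.
Solve -9*fertilizer - 10 = 26: fertilizer = (26 + 10) / -9 = -4.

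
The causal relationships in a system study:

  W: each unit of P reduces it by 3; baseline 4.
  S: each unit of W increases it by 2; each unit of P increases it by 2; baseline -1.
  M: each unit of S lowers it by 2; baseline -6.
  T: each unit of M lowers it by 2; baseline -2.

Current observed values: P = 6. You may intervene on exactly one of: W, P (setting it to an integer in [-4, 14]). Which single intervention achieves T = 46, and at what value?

Intervening on W: with other inputs at their observed values, T = 8*W + 54. Solving for 46 gives W = -1, within [-4, 14].
Intervening on P: T = -16*P + 38. Reaching 46 requires P = -1/2, not an integer.

set W = -1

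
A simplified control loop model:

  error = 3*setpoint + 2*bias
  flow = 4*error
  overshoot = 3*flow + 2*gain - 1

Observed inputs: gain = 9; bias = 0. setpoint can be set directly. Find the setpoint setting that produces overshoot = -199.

setpoint = -6

Substituting into the error equation gives error = 3*setpoint.
flow becomes 12*setpoint.
This gives overshoot = 36*setpoint + 17.
Solve 36*setpoint + 17 = -199: setpoint = (-199 - 17) / 36 = -6.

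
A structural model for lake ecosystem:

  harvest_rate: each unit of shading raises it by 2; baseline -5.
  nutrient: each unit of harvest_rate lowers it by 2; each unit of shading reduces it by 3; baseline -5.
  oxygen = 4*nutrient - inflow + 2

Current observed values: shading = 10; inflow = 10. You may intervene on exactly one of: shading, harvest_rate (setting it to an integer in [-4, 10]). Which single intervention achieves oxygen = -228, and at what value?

set harvest_rate = 10

Intervening on shading: oxygen = -28*shading + 12. Reaching -228 requires shading = 60/7, not an integer.
Intervening on harvest_rate: with other inputs at their observed values, oxygen = -8*harvest_rate - 148. Solving for -228 gives harvest_rate = 10, within [-4, 10].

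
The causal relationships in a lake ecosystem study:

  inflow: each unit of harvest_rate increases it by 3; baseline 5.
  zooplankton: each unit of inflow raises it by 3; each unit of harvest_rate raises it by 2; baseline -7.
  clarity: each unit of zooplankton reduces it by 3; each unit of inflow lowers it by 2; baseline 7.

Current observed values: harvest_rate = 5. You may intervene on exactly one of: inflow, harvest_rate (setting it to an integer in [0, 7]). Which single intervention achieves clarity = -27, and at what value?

Intervening on inflow: clarity = -11*inflow - 2. Reaching -27 requires inflow = 25/11, not an integer.
Intervening on harvest_rate: with other inputs at their observed values, clarity = -39*harvest_rate - 27. Solving for -27 gives harvest_rate = 0, within [0, 7].

set harvest_rate = 0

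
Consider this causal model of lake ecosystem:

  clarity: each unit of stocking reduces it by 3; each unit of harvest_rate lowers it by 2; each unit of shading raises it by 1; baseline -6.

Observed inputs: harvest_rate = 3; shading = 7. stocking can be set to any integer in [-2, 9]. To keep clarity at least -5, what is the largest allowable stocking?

Substituting into the clarity equation gives clarity = -3*stocking - 5.
Require -3*stocking - 5 ≥ -5, so stocking ≤ 0.
The largest integer in [-2, 9] satisfying this is 0.

stocking = 0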